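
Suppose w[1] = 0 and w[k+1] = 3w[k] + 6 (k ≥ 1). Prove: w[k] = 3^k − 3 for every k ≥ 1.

Base case: w[1] = 0, and 3^1 − 3 = 3 − 3 = 0.
Assume w[r] = 3^r − 3 for some r ≥ 1.
Then w[r+1] = 3w[r] + 6 = 3·(3^r − 3) + 6 = 3^{r+1} − 9 + 6 = 3^{r+1} − 3.
Hence w[k] = 3^k − 3 for every k ≥ 1, by induction.

w[k] = 3^k − 3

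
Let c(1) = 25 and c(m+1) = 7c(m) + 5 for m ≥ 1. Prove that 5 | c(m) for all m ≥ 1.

Base case: c(1) = 25 = 5·5, so 5 | c(1).
Assume 5 | c(r), so c(r) = 5t for some integer t.
Then c(r+1) = 7c(r) + 5 = 7·(5t) + 5 = 5(7t + 1), so 5 | c(r+1).
By induction, 5 | c(m) for all m ≥ 1.

5 | c(m)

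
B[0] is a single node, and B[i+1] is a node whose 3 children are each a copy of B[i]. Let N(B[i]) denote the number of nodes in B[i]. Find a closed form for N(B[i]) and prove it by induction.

Claim: N(B[i]) = (3^{i+1} − 1)/2.

Base case: N(B[0]) = 1, and (3^{0+1} − 1)/2 = 1.
Assume N(B[k]) = (3^{k+1} − 1)/2.
Then N(B[k+1]) = 1 + 3N(B[k]) = 1 + 3·(3^{k+1} − 1)/2 = 1 + (3^{k+2} − 3)/2 = (2 + 3^{k+2} − 3)/2 = (3^{k+2} − 1)/2.
Hence N(B[i]) = (3^{i+1} − 1)/2 for every i ≥ 0, by induction.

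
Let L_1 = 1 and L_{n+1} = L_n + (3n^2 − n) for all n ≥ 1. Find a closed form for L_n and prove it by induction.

Claim: L_n = n^3 − 2n^2 + n + 1.

Base case: L_1 = 1, and 1^3 − 2·1^2 + 1 + 1 = 1.
Assume L_r = r^3 − 2r^2 + r + 1.
Then L_{r+1} = L_r + (3r^2 − r) = (r^3 − 2r^2 + r + 1) + (3r^2 − r) = r^3 + r^2 + 1,
and (r+1)^3 − 2·(r+1)^2 + (r+1) + 1 = r^3 + r^2 + 1.
By induction, L_n = n^3 − 2n^2 + n + 1 for all n ≥ 1.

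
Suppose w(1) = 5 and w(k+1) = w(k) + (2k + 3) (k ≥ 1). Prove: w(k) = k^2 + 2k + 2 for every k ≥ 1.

Base case: w(1) = 5, and 1^2 + 2·1 + 2 = 5.
Assume w(r) = r^2 + 2r + 2.
Then w(r+1) = w(r) + (2r + 3) = (r^2 + 2r + 2) + (2r + 3) = r^2 + 4r + 5,
and (r+1)^2 + 2·(r+1) + 2 = r^2 + 4r + 5.
By induction, w(k) = k^2 + 2k + 2 for all k ≥ 1.

w(k) = k^2 + 2k + 2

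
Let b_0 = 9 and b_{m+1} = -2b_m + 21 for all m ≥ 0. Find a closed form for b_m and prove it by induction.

Claim: b_m = 2·(-2)^m + 7.

Base case: b_0 = 9, and 2·(-2)^0 + 7 = 2 + 7 = 9.
Assume b_k = 2·(-2)^k + 7 for some k ≥ 0.
Then b_{k+1} = -2b_k + 21 = -2·(2·(-2)^k + 7) + 21 = -4·(-2)^k − 14 + 21 = 2·(-2)^{k+1} + 7.
Hence b_m = 2·(-2)^m + 7 for every m ≥ 0, by induction.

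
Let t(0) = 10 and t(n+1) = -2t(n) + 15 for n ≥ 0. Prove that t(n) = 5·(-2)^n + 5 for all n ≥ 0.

Base case: t(0) = 10, and 5·(-2)^0 + 5 = 5 + 5 = 10.
Assume t(m) = 5·(-2)^m + 5 for some m ≥ 0.
Then t(m+1) = -2t(m) + 15 = -2·(5·(-2)^m + 5) + 15 = -10·(-2)^m − 10 + 15 = 5·(-2)^{m+1} + 5.
Hence t(n) = 5·(-2)^n + 5 for every n ≥ 0, by induction.

t(n) = 5·(-2)^n + 5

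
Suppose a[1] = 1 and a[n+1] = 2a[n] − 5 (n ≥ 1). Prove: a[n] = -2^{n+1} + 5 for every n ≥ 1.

Base case: a[1] = 1, and -2^{1+1} + 5 = -4 + 5 = 1.
Assume a[m] = -2^{m+1} + 5 for some m ≥ 1.
Then a[m+1] = 2a[m] − 5 = 2·(-2^{m+1} + 5) − 5 = -2^{m+2} + 10 − 5 = -2^{m+2} + 5.
This completes the inductive step, so a[n] = -2^{n+1} + 5 for all n ≥ 1.

a[n] = -2^{n+1} + 5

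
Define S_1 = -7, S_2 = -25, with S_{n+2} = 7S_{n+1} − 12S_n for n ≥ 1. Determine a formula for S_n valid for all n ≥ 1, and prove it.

Claim: S_n = -3^n − 4^n.

Base cases: S_1 = -7 and -3^1 − 4^1 = -7; S_2 = -25 and -3^2 − 4^2 = -25.
Assume S_j = -3^j − 4^j for all 1 ≤ j ≤ k, where k ≥ 2.
Then S_{k+1} = 7S_k − 12S_{k−1} = 7·(-3^k − 4^k) − 12·(-3^{k−1} − 4^{k−1}) = -(7·3 − 12)3^{k−1} − (7·4 − 12)4^{k−1} = -9·3^{k−1} − 16·4^{k−1} = -3^{k+1} − 4^{k+1}.
This completes the inductive step, so S_n = -3^n − 4^n for all n ≥ 1.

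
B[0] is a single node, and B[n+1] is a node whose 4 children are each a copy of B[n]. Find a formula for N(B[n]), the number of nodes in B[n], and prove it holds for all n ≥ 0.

Claim: N(B[n]) = (4^{n+1} − 1)/3.

Base case: N(B[0]) = 1, and (4^{0+1} − 1)/3 = 1.
Assume N(B[r]) = (4^{r+1} − 1)/3.
Then N(B[r+1]) = 1 + 4N(B[r]) = 1 + 4·(4^{r+1} − 1)/3 = 1 + (4^{r+2} − 4)/3 = (3 + 4^{r+2} − 4)/3 = (4^{r+2} − 1)/3.
This completes the inductive step, so N(B[n]) = (4^{n+1} − 1)/3 for all n ≥ 0.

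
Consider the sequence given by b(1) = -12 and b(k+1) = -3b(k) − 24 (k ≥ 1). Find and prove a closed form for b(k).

Claim: b(k) = 2·(-3)^k − 6.

Base case: b(1) = -12, and 2·(-3)^1 − 6 = -6 − 6 = -12.
Assume b(r) = 2·(-3)^r − 6 for some r ≥ 1.
Then b(r+1) = -3b(r) − 24 = -3·(2·(-3)^r − 6) − 24 = -6·(-3)^r + 18 − 24 = 2·(-3)^{r+1} − 6.
By induction, b(k) = 2·(-3)^k − 6 for all k ≥ 1.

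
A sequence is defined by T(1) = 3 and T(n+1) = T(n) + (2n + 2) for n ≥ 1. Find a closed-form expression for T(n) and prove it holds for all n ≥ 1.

Claim: T(n) = n^2 + n + 1.

Base case: T(1) = 3, and 1^2 + 1 + 1 = 3.
Assume T(k) = k^2 + k + 1.
Then T(k+1) = T(k) + (2k + 2) = (k^2 + k + 1) + (2k + 2) = k^2 + 3k + 3,
and (k+1)^2 + (k+1) + 1 = k^2 + 3k + 3.
By induction, T(n) = n^2 + n + 1 for all n ≥ 1.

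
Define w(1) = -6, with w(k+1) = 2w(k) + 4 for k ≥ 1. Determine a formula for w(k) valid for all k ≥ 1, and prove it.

Claim: w(k) = -2^k − 4.

Base case: w(1) = -6, and -2^1 − 4 = -2 − 4 = -6.
Assume w(r) = -2^r − 4 for some r ≥ 1.
Then w(r+1) = 2w(r) + 4 = 2·(-2^r − 4) + 4 = -2^{r+1} − 8 + 4 = -2^{r+1} − 4.
Hence w(k) = -2^k − 4 for every k ≥ 1, by induction.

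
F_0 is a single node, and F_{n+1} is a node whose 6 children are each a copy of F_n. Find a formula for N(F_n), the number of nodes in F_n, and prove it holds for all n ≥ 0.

Claim: N(F_n) = (6^{n+1} − 1)/5.

Base case: N(F_0) = 1, and (6^{0+1} − 1)/5 = 1.
Assume N(F_m) = (6^{m+1} − 1)/5.
Then N(F_{m+1}) = 1 + 6N(F_m) = 1 + 6·(6^{m+1} − 1)/5 = 1 + (6^{m+2} − 6)/5 = (5 + 6^{m+2} − 6)/5 = (6^{m+2} − 1)/5.
By induction, N(F_n) = (6^{n+1} − 1)/5 for all n ≥ 0.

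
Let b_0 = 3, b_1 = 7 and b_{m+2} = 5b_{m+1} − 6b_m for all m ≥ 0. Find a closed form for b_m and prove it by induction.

Claim: b_m = 3^m + 2·2^m.

Base cases: b_0 = 3 and 3^0 + 2·2^0 = 3; b_1 = 7 and 3^1 + 2·2^1 = 7.
Assume b_j = 3^j + 2·2^j for all 0 ≤ j ≤ r, where r ≥ 1.
Then b_{r+1} = 5b_r − 6b_{r−1} = 5·(3^r + 2·2^r) − 6·(3^{r−1} + 2·2^{r−1}) = (5·3 − 6)3^{r−1} + 2·(5·2 − 6)2^{r−1} = 9·3^{r−1} + 8·2^{r−1} = 3^{r+1} + 2·2^{r+1}.
By strong induction, b_m = 3^m + 2·2^m for all m ≥ 0.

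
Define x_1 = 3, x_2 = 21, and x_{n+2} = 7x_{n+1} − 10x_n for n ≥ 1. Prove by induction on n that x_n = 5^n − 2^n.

Base cases: x_1 = 3 and 5^1 − 2^1 = 3; x_2 = 21 and 5^2 − 2^2 = 21.
Assume x_j = 5^j − 2^j for all 1 ≤ j ≤ r, where r ≥ 2.
Then x_{r+1} = 7x_r − 10x_{r−1} = 7·(5^r − 2^r) − 10·(5^{r−1} − 2^{r−1}) = (7·5 − 10)5^{r−1} − (7·2 − 10)2^{r−1} = 25·5^{r−1} − 4·2^{r−1} = 5^{r+1} − 2^{r+1}.
So the formula holds for r+1, and by strong induction x_n = 5^n − 2^n for all n ≥ 1.

x_n = 5^n − 2^n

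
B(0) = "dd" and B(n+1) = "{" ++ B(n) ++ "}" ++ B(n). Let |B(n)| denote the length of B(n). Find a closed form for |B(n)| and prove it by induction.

Claim: |B(n)| = 2^{n+2} − 2.

Base case: |B(0)| = 2, and 2^{0+2} − 2 = 2.
Assume |B(k)| = 2^{k+2} − 2.
Then |B(k+1)| = 1 + |B(k)| + 1 + |B(k)| = 2|B(k)| + 2 = 2(2^{k+2} − 2) + 2 = 2^{k+3} − 4 + 2 = 2^{k+3} − 2.
Hence |B(n)| = 2^{n+2} − 2 for every n ≥ 0, by induction.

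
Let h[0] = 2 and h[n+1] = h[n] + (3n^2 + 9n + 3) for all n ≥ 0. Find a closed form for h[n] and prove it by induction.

Claim: h[n] = n^3 + 3n^2 − n + 2.

Base case: h[0] = 2, and 0^3 + 3·0^2 − 0 + 2 = 2.
Assume h[r] = r^3 + 3r^2 − r + 2.
Then h[r+1] = h[r] + (3r^2 + 9r + 3) = (r^3 + 3r^2 − r + 2) + (3r^2 + 9r + 3) = r^3 + 6r^2 + 8r + 5,
and (r+1)^3 + 3·(r+1)^2 − (r+1) + 2 = r^3 + 6r^2 + 8r + 5.
This completes the inductive step, so h[n] = n^3 + 3n^2 − n + 2 for all n ≥ 0.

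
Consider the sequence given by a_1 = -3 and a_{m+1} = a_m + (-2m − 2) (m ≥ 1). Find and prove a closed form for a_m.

Claim: a_m = -m^2 − m − 1.

Base case: a_1 = -3, and -1^2 − 1 − 1 = -3.
Assume a_j = -j^2 − j − 1.
Then a_{j+1} = a_j + (-2j − 2) = (-j^2 − j − 1) + (-2j − 2) = -j^2 − 3j − 3,
and -(j+1)^2 − (j+1) − 1 = -j^2 − 3j − 3.
This completes the inductive step, so a_m = -m^2 − m − 1 for all m ≥ 1.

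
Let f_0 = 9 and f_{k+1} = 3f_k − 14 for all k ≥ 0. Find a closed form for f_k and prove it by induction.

Claim: f_k = 2·3^k + 7.

Base case: f_0 = 9, and 2·3^0 + 7 = 2 + 7 = 9.
Assume f_r = 2·3^r + 7 for some r ≥ 0.
Then f_{r+1} = 3f_r − 14 = 3·(2·3^r + 7) − 14 = 6·3^r + 21 − 14 = 2·3^{r+1} + 7.
So the formula holds for r+1, and by induction f_k = 2·3^k + 7 for all k ≥ 0.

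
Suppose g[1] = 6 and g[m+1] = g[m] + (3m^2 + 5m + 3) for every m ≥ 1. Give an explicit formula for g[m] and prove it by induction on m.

Claim: g[m] = m^3 + m^2 + m + 3.

Base case: g[1] = 6, and 1^3 + 1^2 + 1 + 3 = 6.
Assume g[r] = r^3 + r^2 + r + 3.
Then g[r+1] = g[r] + (3r^2 + 5r + 3) = (r^3 + r^2 + r + 3) + (3r^2 + 5r + 3) = r^3 + 4r^2 + 6r + 6,
and (r+1)^3 + (r+1)^2 + (r+1) + 3 = r^3 + 4r^2 + 6r + 6.
This completes the inductive step, so g[m] = m^3 + m^2 + m + 3 for all m ≥ 1.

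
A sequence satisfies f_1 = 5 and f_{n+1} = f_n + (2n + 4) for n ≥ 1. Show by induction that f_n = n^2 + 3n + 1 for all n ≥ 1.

Base case: f_1 = 5, and 1^2 + 3·1 + 1 = 5.
Assume f_m = m^2 + 3m + 1.
Then f_{m+1} = f_m + (2m + 4) = (m^2 + 3m + 1) + (2m + 4) = m^2 + 5m + 5,
and (m+1)^2 + 3·(m+1) + 1 = m^2 + 5m + 5.
By induction, f_n = n^2 + 3n + 1 for all n ≥ 1.

f_n = n^2 + 3n + 1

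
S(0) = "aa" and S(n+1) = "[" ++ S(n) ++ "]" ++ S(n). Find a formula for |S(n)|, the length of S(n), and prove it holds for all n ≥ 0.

Claim: |S(n)| = 2^{n+2} − 2.

Base case: |S(0)| = 2, and 2^{0+2} − 2 = 2.
Assume |S(j)| = 2^{j+2} − 2.
Then |S(j+1)| = 1 + |S(j)| + 1 + |S(j)| = 2|S(j)| + 2 = 2(2^{j+2} − 2) + 2 = 2^{j+3} − 4 + 2 = 2^{j+3} − 2.
Hence |S(n)| = 2^{n+2} − 2 for every n ≥ 0, by induction.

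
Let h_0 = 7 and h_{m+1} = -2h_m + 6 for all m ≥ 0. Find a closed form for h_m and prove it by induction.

Claim: h_m = 5·(-2)^m + 2.

Base case: h_0 = 7, and 5·(-2)^0 + 2 = 5 + 2 = 7.
Assume h_r = 5·(-2)^r + 2 for some r ≥ 0.
Then h_{r+1} = -2h_r + 6 = -2·(5·(-2)^r + 2) + 6 = -10·(-2)^r − 4 + 6 = 5·(-2)^{r+1} + 2.
By induction, h_m = 5·(-2)^m + 2 for all m ≥ 0.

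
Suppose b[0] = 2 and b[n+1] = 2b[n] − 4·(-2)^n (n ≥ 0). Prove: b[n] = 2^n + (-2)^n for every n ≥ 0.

Base case: b[0] = 2, and 2^0 + (-2)^0 = 1 + 1 = 2.
Assume b[r] = 2^r + (-2)^r for some r ≥ 0.
Then b[r+1] = 2b[r] − 4·(-2)^r = 2·(2^r + (-2)^r) − 4·(-2)^r = 2^{r+1} + 2·(-2)^r − 4·(-2)^r = 2^{r+1} − 2·(-2)^r = 2^{r+1} + (-2)^{r+1}.
So the formula holds for r+1, and by induction b[n] = 2^n + (-2)^n for all n ≥ 0.

b[n] = 2^n + (-2)^n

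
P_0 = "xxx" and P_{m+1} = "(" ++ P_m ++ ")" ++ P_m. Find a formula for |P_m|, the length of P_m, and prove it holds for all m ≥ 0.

Claim: |P_m| = 5·2^m − 2.

Base case: |P_0| = 3, and 5·2^0 − 2 = 3.
Assume |P_k| = 5·2^k − 2.
Then |P_{k+1}| = 1 + |P_k| + 1 + |P_k| = 2|P_k| + 2 = 2(5·2^k − 2) + 2 = 5·2^{k+1} − 4 + 2 = 5·2^{k+1} − 2.
By induction, |P_m| = 5·2^m − 2 for all m ≥ 0.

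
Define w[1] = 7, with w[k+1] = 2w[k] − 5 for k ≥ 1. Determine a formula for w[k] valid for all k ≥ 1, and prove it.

Claim: w[k] = 2^k + 5.

Base case: w[1] = 7, and 2^1 + 5 = 2 + 5 = 7.
Assume w[j] = 2^j + 5 for some j ≥ 1.
Then w[j+1] = 2w[j] − 5 = 2·(2^j + 5) − 5 = 2^{j+1} + 10 − 5 = 2^{j+1} + 5.
Hence w[k] = 2^k + 5 for every k ≥ 1, by induction.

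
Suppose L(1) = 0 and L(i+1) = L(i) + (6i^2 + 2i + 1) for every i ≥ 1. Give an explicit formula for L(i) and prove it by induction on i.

Claim: L(i) = 2i^3 − 2i^2 + i − 1.

Base case: L(1) = 0, and 2·1^3 − 2·1^2 + 1 − 1 = 0.
Assume L(k) = 2k^3 − 2k^2 + k − 1.
Then L(k+1) = L(k) + (6k^2 + 2k + 1) = (2k^3 − 2k^2 + k − 1) + (6k^2 + 2k + 1) = 2k^3 + 4k^2 + 3k,
and 2·(k+1)^3 − 2·(k+1)^2 + (k+1) − 1 = 2k^3 + 4k^2 + 3k.
This completes the inductive step, so L(i) = 2i^3 − 2i^2 + i − 1 for all i ≥ 1.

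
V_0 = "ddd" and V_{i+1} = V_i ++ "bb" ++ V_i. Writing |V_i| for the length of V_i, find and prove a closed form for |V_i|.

Claim: |V_i| = 5·2^i − 2.

Base case: |V_0| = 3, and 5·2^0 − 2 = 3.
Assume |V_k| = 5·2^k − 2.
Then |V_{k+1}| = |V_k| + 2 + |V_k| = 2|V_k| + 2 = 2(5·2^k − 2) + 2 = 5·2^{k+1} − 4 + 2 = 5·2^{k+1} − 2.
Hence |V_i| = 5·2^i − 2 for every i ≥ 0, by induction.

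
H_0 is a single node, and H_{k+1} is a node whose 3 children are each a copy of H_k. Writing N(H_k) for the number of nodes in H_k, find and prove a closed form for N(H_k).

Claim: N(H_k) = (3^{k+1} − 1)/2.

Base case: N(H_0) = 1, and (3^{0+1} − 1)/2 = 1.
Assume N(H_r) = (3^{r+1} − 1)/2.
Then N(H_{r+1}) = 1 + 3N(H_r) = 1 + 3·(3^{r+1} − 1)/2 = 1 + (3^{r+2} − 3)/2 = (2 + 3^{r+2} − 3)/2 = (3^{r+2} − 1)/2.
Hence N(H_k) = (3^{k+1} − 1)/2 for every k ≥ 0, by induction.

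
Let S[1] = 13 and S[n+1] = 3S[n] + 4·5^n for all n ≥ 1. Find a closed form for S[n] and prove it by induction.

Claim: S[n] = 3^n + 2·5^n.

Base case: S[1] = 13, and 3^1 + 2·5^1 = 3 + 10 = 13.
Assume S[k] = 3^k + 2·5^k for some k ≥ 1.
Then S[k+1] = 3S[k] + 4·5^k = 3·(3^k + 2·5^k) + 4·5^k = 3^{k+1} + 6·5^k + 4·5^k = 3^{k+1} + 10·5^k = 3^{k+1} + 2·5^{k+1}.
Hence S[n] = 3^n + 2·5^n for every n ≥ 1, by induction.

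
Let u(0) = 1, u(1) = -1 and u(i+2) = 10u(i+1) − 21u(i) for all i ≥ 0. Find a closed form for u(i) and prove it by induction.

Claim: u(i) = -7^i + 2·3^i.

Base cases: u(0) = 1 and -7^0 + 2·3^0 = 1; u(1) = -1 and -7^1 + 2·3^1 = -1.
Assume u(j) = -7^j + 2·3^j for all 0 ≤ j ≤ r, where r ≥ 1.
Then u(r+1) = 10u(r) − 21u(r−1) = 10·(-7^r + 2·3^r) − 21·(-7^{r−1} + 2·3^{r−1}) = -(10·7 − 21)7^{r−1} + 2·(10·3 − 21)3^{r−1} = -49·7^{r−1} + 18·3^{r−1} = -7^{r+1} + 2·3^{r+1}.
Hence u(i) = -7^i + 2·3^i for every i ≥ 0, by strong induction.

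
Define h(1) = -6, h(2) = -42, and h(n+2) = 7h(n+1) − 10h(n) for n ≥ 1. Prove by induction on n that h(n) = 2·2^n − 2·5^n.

Base cases: h(1) = -6 and 2·2^1 − 2·5^1 = -6; h(2) = -42 and 2·2^2 − 2·5^2 = -42.
Assume h(j) = 2·2^j − 2·5^j for all 1 ≤ j ≤ m, where m ≥ 2.
Then h(m+1) = 7h(m) − 10h(m−1) = 7·(2·2^m − 2·5^m) − 10·(2·2^{m−1} − 2·5^{m−1}) = 2·(7·2 − 10)2^{m−1} − 2·(7·5 − 10)5^{m−1} = 8·2^{m−1} − 50·5^{m−1} = 2·2^{m+1} − 2·5^{m+1}.
By strong induction, h(n) = 2·2^n − 2·5^n for all n ≥ 1.

h(n) = 2·2^n − 2·5^n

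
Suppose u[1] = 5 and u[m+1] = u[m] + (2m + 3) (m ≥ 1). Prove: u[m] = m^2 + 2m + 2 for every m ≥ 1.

Base case: u[1] = 5, and 1^2 + 2·1 + 2 = 5.
Assume u[j] = j^2 + 2j + 2.
Then u[j+1] = u[j] + (2j + 3) = (j^2 + 2j + 2) + (2j + 3) = j^2 + 4j + 5,
and (j+1)^2 + 2·(j+1) + 2 = j^2 + 4j + 5.
Hence u[m] = m^2 + 2m + 2 for every m ≥ 1, by induction.

u[m] = m^2 + 2m + 2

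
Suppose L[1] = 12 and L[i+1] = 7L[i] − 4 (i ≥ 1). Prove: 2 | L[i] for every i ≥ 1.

Base case: L[1] = 12 = 2·6, so 2 | L[1].
Assume 2 | L[m], so L[m] = 2t for some integer t.
Then L[m+1] = 7L[m] − 4 = 7·(2t) − 4 = 2(7t − 2), so 2 | L[m+1].
So the property holds for m+1, and by induction 2 | L[i] for all i ≥ 1.

2 | L[i]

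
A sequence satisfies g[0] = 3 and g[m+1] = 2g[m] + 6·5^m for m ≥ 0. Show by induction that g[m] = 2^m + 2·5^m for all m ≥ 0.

Base case: g[0] = 3, and 2^0 + 2·5^0 = 1 + 2 = 3.
Assume g[r] = 2^r + 2·5^r for some r ≥ 0.
Then g[r+1] = 2g[r] + 6·5^r = 2·(2^r + 2·5^r) + 6·5^r = 2^{r+1} + 4·5^r + 6·5^r = 2^{r+1} + 10·5^r = 2^{r+1} + 2·5^{r+1}.
So the formula holds for r+1, and by induction g[m] = 2^m + 2·5^m for all m ≥ 0.

g[m] = 2^m + 2·5^m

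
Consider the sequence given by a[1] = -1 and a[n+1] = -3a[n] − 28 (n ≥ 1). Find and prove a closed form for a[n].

Claim: a[n] = -2·(-3)^n − 7.

Base case: a[1] = -1, and -2·(-3)^1 − 7 = 6 − 7 = -1.
Assume a[j] = -2·(-3)^j − 7 for some j ≥ 1.
Then a[j+1] = -3a[j] − 28 = -3·(-2·(-3)^j − 7) − 28 = 6·(-3)^j + 21 − 28 = -2·(-3)^{j+1} − 7.
By induction, a[n] = -2·(-3)^n − 7 for all n ≥ 1.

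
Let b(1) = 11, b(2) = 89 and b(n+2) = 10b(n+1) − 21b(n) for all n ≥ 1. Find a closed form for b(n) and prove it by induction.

Claim: b(n) = -3^n + 2·7^n.

Base cases: b(1) = 11 and -3^1 + 2·7^1 = 11; b(2) = 89 and -3^2 + 2·7^2 = 89.
Assume b(j) = -3^j + 2·7^j for all 1 ≤ j ≤ r, where r ≥ 2.
Then b(r+1) = 10b(r) − 21b(r−1) = 10·(-3^r + 2·7^r) − 21·(-3^{r−1} + 2·7^{r−1}) = -(10·3 − 21)3^{r−1} + 2·(10·7 − 21)7^{r−1} = -9·3^{r−1} + 98·7^{r−1} = -3^{r+1} + 2·7^{r+1}.
This completes the inductive step, so b(n) = -3^n + 2·7^n for all n ≥ 1.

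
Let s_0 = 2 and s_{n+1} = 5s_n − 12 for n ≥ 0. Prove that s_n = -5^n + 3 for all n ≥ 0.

Base case: s_0 = 2, and -5^0 + 3 = -1 + 3 = 2.
Assume s_r = -5^r + 3 for some r ≥ 0.
Then s_{r+1} = 5s_r − 12 = 5·(-5^r + 3) − 12 = -5^{r+1} + 15 − 12 = -5^{r+1} + 3.
So the formula holds for r+1, and by induction s_n = -5^n + 3 for all n ≥ 0.

s_n = -5^n + 3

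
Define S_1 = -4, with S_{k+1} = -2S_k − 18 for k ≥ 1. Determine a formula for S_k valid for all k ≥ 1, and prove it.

Claim: S_k = -(-2)^k − 6.

Base case: S_1 = -4, and -(-2)^1 − 6 = 2 − 6 = -4.
Assume S_r = -(-2)^r − 6 for some r ≥ 1.
Then S_{r+1} = -2S_r − 18 = -2·(-(-2)^r − 6) − 18 = 2·(-2)^r + 12 − 18 = -(-2)^{r+1} − 6.
So the formula holds for r+1, and by induction S_k = -(-2)^k − 6 for all k ≥ 1.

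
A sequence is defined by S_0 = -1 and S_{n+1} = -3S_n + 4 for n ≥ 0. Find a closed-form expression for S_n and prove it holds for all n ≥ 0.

Claim: S_n = -2·(-3)^n + 1.

Base case: S_0 = -1, and -2·(-3)^0 + 1 = -2 + 1 = -1.
Assume S_r = -2·(-3)^r + 1 for some r ≥ 0.
Then S_{r+1} = -3S_r + 4 = -3·(-2·(-3)^r + 1) + 4 = 6·(-3)^r − 3 + 4 = -2·(-3)^{r+1} + 1.
So the formula holds for r+1, and by induction S_n = -2·(-3)^n + 1 for all n ≥ 0.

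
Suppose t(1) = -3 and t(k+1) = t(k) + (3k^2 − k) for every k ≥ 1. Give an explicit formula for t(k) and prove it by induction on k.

Claim: t(k) = k^3 − 2k^2 + k − 3.

Base case: t(1) = -3, and 1^3 − 2·1^2 + 1 − 3 = -3.
Assume t(m) = m^3 − 2m^2 + m − 3.
Then t(m+1) = t(m) + (3m^2 − m) = (m^3 − 2m^2 + m − 3) + (3m^2 − m) = m^3 + m^2 − 3,
and (m+1)^3 − 2·(m+1)^2 + (m+1) − 3 = m^3 + m^2 − 3.
This completes the inductive step, so t(k) = k^3 − 2k^2 + k − 3 for all k ≥ 1.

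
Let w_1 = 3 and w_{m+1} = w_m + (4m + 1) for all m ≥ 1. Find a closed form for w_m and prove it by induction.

Claim: w_m = 2m^2 − m + 2.

Base case: w_1 = 3, and 2·1^2 − 1 + 2 = 3.
Assume w_r = 2r^2 − r + 2.
Then w_{r+1} = w_r + (4r + 1) = (2r^2 − r + 2) + (4r + 1) = 2r^2 + 3r + 3,
and 2·(r+1)^2 − (r+1) + 2 = 2r^2 + 3r + 3.
Hence w_m = 2m^2 − m + 2 for every m ≥ 1, by induction.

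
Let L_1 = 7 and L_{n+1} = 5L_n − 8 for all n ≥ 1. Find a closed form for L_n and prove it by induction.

Claim: L_n = 5^n + 2.

Base case: L_1 = 7, and 5^1 + 2 = 5 + 2 = 7.
Assume L_r = 5^r + 2 for some r ≥ 1.
Then L_{r+1} = 5L_r − 8 = 5·(5^r + 2) − 8 = 5^{r+1} + 10 − 8 = 5^{r+1} + 2.
So the formula holds for r+1, and by induction L_n = 5^n + 2 for all n ≥ 1.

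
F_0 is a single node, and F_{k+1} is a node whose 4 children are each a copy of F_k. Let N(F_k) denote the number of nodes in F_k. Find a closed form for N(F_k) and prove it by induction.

Claim: N(F_k) = (4^{k+1} − 1)/3.

Base case: N(F_0) = 1, and (4^{0+1} − 1)/3 = 1.
Assume N(F_m) = (4^{m+1} − 1)/3.
Then N(F_{m+1}) = 1 + 4N(F_m) = 1 + 4·(4^{m+1} − 1)/3 = 1 + (4^{m+2} − 4)/3 = (3 + 4^{m+2} − 4)/3 = (4^{m+2} − 1)/3.
Hence N(F_k) = (4^{k+1} − 1)/3 for every k ≥ 0, by induction.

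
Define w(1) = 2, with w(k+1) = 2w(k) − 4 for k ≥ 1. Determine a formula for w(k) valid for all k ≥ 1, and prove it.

Claim: w(k) = -2^k + 4.

Base case: w(1) = 2, and -2^1 + 4 = -2 + 4 = 2.
Assume w(j) = -2^j + 4 for some j ≥ 1.
Then w(j+1) = 2w(j) − 4 = 2·(-2^j + 4) − 4 = -2^{j+1} + 8 − 4 = -2^{j+1} + 4.
So the formula holds for j+1, and by induction w(k) = -2^k + 4 for all k ≥ 1.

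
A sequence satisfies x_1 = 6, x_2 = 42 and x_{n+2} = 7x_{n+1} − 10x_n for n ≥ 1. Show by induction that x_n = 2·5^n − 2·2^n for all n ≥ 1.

Base cases: x_1 = 6 and 2·5^1 − 2·2^1 = 6; x_2 = 42 and 2·5^2 − 2·2^2 = 42.
Assume x_j = 2·5^j − 2·2^j for all 1 ≤ j ≤ k, where k ≥ 2.
Then x_{k+1} = 7x_k − 10x_{k−1} = 7·(2·5^k − 2·2^k) − 10·(2·5^{k−1} − 2·2^{k−1}) = 2·(7·5 − 10)5^{k−1} − 2·(7·2 − 10)2^{k−1} = 50·5^{k−1} − 8·2^{k−1} = 2·5^{k+1} − 2·2^{k+1}.
This completes the inductive step, so x_n = 2·5^n − 2·2^n for all n ≥ 1.

x_n = 2·5^n − 2·2^n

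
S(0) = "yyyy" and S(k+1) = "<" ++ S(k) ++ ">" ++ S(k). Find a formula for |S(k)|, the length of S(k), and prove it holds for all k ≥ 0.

Claim: |S(k)| = 6·2^k − 2.

Base case: |S(0)| = 4, and 6·2^0 − 2 = 4.
Assume |S(r)| = 6·2^r − 2.
Then |S(r+1)| = 1 + |S(r)| + 1 + |S(r)| = 2|S(r)| + 2 = 2(6·2^r − 2) + 2 = 6·2^{r+1} − 4 + 2 = 6·2^{r+1} − 2.
By induction, |S(k)| = 6·2^k − 2 for all k ≥ 0.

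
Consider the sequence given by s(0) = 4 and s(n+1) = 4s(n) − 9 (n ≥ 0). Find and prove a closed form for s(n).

Claim: s(n) = 4^n + 3.

Base case: s(0) = 4, and 4^0 + 3 = 1 + 3 = 4.
Assume s(j) = 4^j + 3 for some j ≥ 0.
Then s(j+1) = 4s(j) − 9 = 4·(4^j + 3) − 9 = 4^{j+1} + 12 − 9 = 4^{j+1} + 3.
By induction, s(n) = 4^n + 3 for all n ≥ 0.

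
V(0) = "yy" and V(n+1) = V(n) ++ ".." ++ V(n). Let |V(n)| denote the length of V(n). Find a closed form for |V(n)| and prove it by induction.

Claim: |V(n)| = 2^{n+2} − 2.

Base case: |V(0)| = 2, and 2^{0+2} − 2 = 2.
Assume |V(r)| = 2^{r+2} − 2.
Then |V(r+1)| = |V(r)| + 2 + |V(r)| = 2|V(r)| + 2 = 2(2^{r+2} − 2) + 2 = 2^{r+3} − 4 + 2 = 2^{r+3} − 2.
So the formula holds for r+1, and by induction |V(n)| = 2^{n+2} − 2 for all n ≥ 0.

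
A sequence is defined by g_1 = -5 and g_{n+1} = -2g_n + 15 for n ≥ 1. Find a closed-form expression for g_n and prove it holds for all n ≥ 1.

Claim: g_n = 5·(-2)^n + 5.

Base case: g_1 = -5, and 5·(-2)^1 + 5 = -10 + 5 = -5.
Assume g_k = 5·(-2)^k + 5 for some k ≥ 1.
Then g_{k+1} = -2g_k + 15 = -2·(5·(-2)^k + 5) + 15 = -10·(-2)^k − 10 + 15 = 5·(-2)^{k+1} + 5.
So the formula holds for k+1, and by induction g_n = 5·(-2)^n + 5 for all n ≥ 1.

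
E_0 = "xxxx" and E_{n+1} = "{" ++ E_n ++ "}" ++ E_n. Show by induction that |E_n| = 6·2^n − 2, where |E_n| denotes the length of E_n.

Base case: |E_0| = 4, and 6·2^0 − 2 = 4.
Assume |E_m| = 6·2^m − 2.
Then |E_{m+1}| = 1 + |E_m| + 1 + |E_m| = 2|E_m| + 2 = 2(6·2^m − 2) + 2 = 6·2^{m+1} − 4 + 2 = 6·2^{m+1} − 2.
By induction, |E_n| = 6·2^n − 2 for all n ≥ 0.

|E_n| = 6·2^n − 2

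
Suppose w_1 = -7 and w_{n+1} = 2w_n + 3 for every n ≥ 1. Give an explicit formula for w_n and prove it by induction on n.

Claim: w_n = -2^{n+1} − 3.

Base case: w_1 = -7, and -2^{1+1} − 3 = -4 − 3 = -7.
Assume w_m = -2^{m+1} − 3 for some m ≥ 1.
Then w_{m+1} = 2w_m + 3 = 2·(-2^{m+1} − 3) + 3 = -2^{m+2} − 6 + 3 = -2^{m+2} − 3.
By induction, w_n = -2^{n+1} − 3 for all n ≥ 1.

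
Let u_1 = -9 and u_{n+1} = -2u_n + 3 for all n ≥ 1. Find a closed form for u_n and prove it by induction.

Claim: u_n = 5·(-2)^n + 1.

Base case: u_1 = -9, and 5·(-2)^1 + 1 = -10 + 1 = -9.
Assume u_r = 5·(-2)^r + 1 for some r ≥ 1.
Then u_{r+1} = -2u_r + 3 = -2·(5·(-2)^r + 1) + 3 = -10·(-2)^r − 2 + 3 = 5·(-2)^{r+1} + 1.
This completes the inductive step, so u_n = 5·(-2)^n + 1 for all n ≥ 1.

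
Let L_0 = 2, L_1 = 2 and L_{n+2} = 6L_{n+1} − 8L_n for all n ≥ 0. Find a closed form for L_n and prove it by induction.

Claim: L_n = 3·2^n − 4^n.

Base cases: L_0 = 2 and 3·2^0 − 4^0 = 2; L_1 = 2 and 3·2^1 − 4^1 = 2.
Assume L_i = 3·2^i − 4^i for all 0 ≤ i ≤ j, where j ≥ 1.
Then L_{j+1} = 6L_j − 8L_{j−1} = 6·(3·2^j − 4^j) − 8·(3·2^{j−1} − 4^{j−1}) = 3·(6·2 − 8)2^{j−1} − (6·4 − 8)4^{j−1} = 12·2^{j−1} − 16·4^{j−1} = 3·2^{j+1} − 4^{j+1}.
This completes the inductive step, so L_n = 3·2^n − 4^n for all n ≥ 0.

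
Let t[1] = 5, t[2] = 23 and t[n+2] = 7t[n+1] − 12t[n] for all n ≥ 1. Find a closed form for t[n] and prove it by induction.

Claim: t[n] = -3^n + 2·4^n.

Base cases: t[1] = 5 and -3^1 + 2·4^1 = 5; t[2] = 23 and -3^2 + 2·4^2 = 23.
Assume t[j] = -3^j + 2·4^j for all 1 ≤ j ≤ m, where m ≥ 2.
Then t[m+1] = 7t[m] − 12t[m−1] = 7·(-3^m + 2·4^m) − 12·(-3^{m−1} + 2·4^{m−1}) = -(7·3 − 12)3^{m−1} + 2·(7·4 − 12)4^{m−1} = -9·3^{m−1} + 32·4^{m−1} = -3^{m+1} + 2·4^{m+1}.
By strong induction, t[n] = -3^n + 2·4^n for all n ≥ 1.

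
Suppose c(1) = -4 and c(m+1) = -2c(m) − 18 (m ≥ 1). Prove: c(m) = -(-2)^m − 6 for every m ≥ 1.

Base case: c(1) = -4, and -(-2)^1 − 6 = 2 − 6 = -4.
Assume c(k) = -(-2)^k − 6 for some k ≥ 1.
Then c(k+1) = -2c(k) − 18 = -2·(-(-2)^k − 6) − 18 = 2·(-2)^k + 12 − 18 = -(-2)^{k+1} − 6.
This completes the inductive step, so c(m) = -(-2)^m − 6 for all m ≥ 1.

c(m) = -(-2)^m − 6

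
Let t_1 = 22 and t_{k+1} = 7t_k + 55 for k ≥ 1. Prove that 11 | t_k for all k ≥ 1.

Base case: t_1 = 22 = 11·2, so 11 | t_1.
Assume 11 | t_r, so t_r = 11s for some integer s.
Then t_{r+1} = 7t_r + 55 = 7·(11s) + 55 = 11(7s + 5), so 11 | t_{r+1}.
This completes the inductive step, so 11 | t_k for all k ≥ 1.

11 | t_k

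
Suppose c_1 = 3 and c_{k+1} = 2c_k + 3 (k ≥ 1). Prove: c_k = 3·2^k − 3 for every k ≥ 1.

Base case: c_1 = 3, and 3·2^1 − 3 = 6 − 3 = 3.
Assume c_r = 3·2^r − 3 for some r ≥ 1.
Then c_{r+1} = 2c_r + 3 = 2·(3·2^r − 3) + 3 = 6·2^r − 6 + 3 = 3·2^{r+1} − 3.
By induction, c_k = 3·2^k − 3 for all k ≥ 1.

c_k = 3·2^k − 3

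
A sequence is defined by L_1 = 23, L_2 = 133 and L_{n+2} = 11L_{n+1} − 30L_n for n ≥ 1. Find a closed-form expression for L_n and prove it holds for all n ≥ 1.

Claim: L_n = 3·6^n + 5^n.

Base cases: L_1 = 23 and 3·6^1 + 5^1 = 23; L_2 = 133 and 3·6^2 + 5^2 = 133.
Assume L_j = 3·6^j + 5^j for all 1 ≤ j ≤ k, where k ≥ 2.
Then L_{k+1} = 11L_k − 30L_{k−1} = 11·(3·6^k + 5^k) − 30·(3·6^{k−1} + 5^{k−1}) = 3·(11·6 − 30)6^{k−1} + (11·5 − 30)5^{k−1} = 108·6^{k−1} + 25·5^{k−1} = 3·6^{k+1} + 5^{k+1}.
By strong induction, L_n = 3·6^n + 5^n for all n ≥ 1.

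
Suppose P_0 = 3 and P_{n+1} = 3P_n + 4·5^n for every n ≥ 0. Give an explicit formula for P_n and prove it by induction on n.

Claim: P_n = 3^n + 2·5^n.

Base case: P_0 = 3, and 3^0 + 2·5^0 = 1 + 2 = 3.
Assume P_m = 3^m + 2·5^m for some m ≥ 0.
Then P_{m+1} = 3P_m + 4·5^m = 3·(3^m + 2·5^m) + 4·5^m = 3^{m+1} + 6·5^m + 4·5^m = 3^{m+1} + 10·5^m = 3^{m+1} + 2·5^{m+1}.
This completes the inductive step, so P_n = 3^n + 2·5^n for all n ≥ 0.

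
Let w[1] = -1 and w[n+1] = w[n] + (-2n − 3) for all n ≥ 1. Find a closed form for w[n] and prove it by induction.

Claim: w[n] = -n^2 − 2n + 2.

Base case: w[1] = -1, and -1^2 − 2·1 + 2 = -1.
Assume w[j] = -j^2 − 2j + 2.
Then w[j+1] = w[j] + (-2j − 3) = (-j^2 − 2j + 2) + (-2j − 3) = -j^2 − 4j − 1,
and -(j+1)^2 − 2·(j+1) + 2 = -j^2 − 4j − 1.
This completes the inductive step, so w[n] = -n^2 − 2n + 2 for all n ≥ 1.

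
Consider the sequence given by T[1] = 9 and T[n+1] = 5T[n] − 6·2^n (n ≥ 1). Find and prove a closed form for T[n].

Claim: T[n] = 5^n + 2·2^n.

Base case: T[1] = 9, and 5^1 + 2·2^1 = 5 + 4 = 9.
Assume T[k] = 5^k + 2·2^k for some k ≥ 1.
Then T[k+1] = 5T[k] − 6·2^k = 5·(5^k + 2·2^k) − 6·2^k = 5^{k+1} + 10·2^k − 6·2^k = 5^{k+1} + 4·2^k = 5^{k+1} + 2·2^{k+1}.
This completes the inductive step, so T[n] = 5^n + 2·2^n for all n ≥ 1.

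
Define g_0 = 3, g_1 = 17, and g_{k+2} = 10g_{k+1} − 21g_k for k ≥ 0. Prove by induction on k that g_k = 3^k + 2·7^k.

Base cases: g_0 = 3 and 3^0 + 2·7^0 = 3; g_1 = 17 and 3^1 + 2·7^1 = 17.
Assume g_j = 3^j + 2·7^j for all 0 ≤ j ≤ r, where r ≥ 1.
Then g_{r+1} = 10g_r − 21g_{r−1} = 10·(3^r + 2·7^r) − 21·(3^{r−1} + 2·7^{r−1}) = (10·3 − 21)3^{r−1} + 2·(10·7 − 21)7^{r−1} = 9·3^{r−1} + 98·7^{r−1} = 3^{r+1} + 2·7^{r+1}.
By strong induction, g_k = 3^k + 2·7^k for all k ≥ 0.

g_k = 3^k + 2·7^k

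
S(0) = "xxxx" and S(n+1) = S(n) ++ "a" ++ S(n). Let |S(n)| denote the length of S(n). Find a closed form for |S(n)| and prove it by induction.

Claim: |S(n)| = 5·2^n − 1.

Base case: |S(0)| = 4, and 5·2^0 − 1 = 4.
Assume |S(k)| = 5·2^k − 1.
Then |S(k+1)| = |S(k)| + 1 + |S(k)| = 2|S(k)| + 1 = 2(5·2^k − 1) + 1 = 5·2^{k+1} − 2 + 1 = 5·2^{k+1} − 1.
This completes the inductive step, so |S(n)| = 5·2^n − 1 for all n ≥ 0.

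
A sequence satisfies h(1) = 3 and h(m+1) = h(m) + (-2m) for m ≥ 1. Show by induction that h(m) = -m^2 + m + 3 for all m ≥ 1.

Base case: h(1) = 3, and -1^2 + 1 + 3 = 3.
Assume h(k) = -k^2 + k + 3.
Then h(k+1) = h(k) + (-2k) = (-k^2 + k + 3) + (-2k) = -k^2 − k + 3,
and -(k+1)^2 + (k+1) + 3 = -k^2 − k + 3.
By induction, h(m) = -m^2 + m + 3 for all m ≥ 1.

h(m) = -m^2 + m + 3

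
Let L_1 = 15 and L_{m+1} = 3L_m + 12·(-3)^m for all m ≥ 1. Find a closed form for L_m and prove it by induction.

Claim: L_m = 3·3^m − 2·(-3)^m.

Base case: L_1 = 15, and 3·3^1 − 2·(-3)^1 = 9 + 6 = 15.
Assume L_k = 3·3^k − 2·(-3)^k for some k ≥ 1.
Then L_{k+1} = 3L_k + 12·(-3)^k = 3·(3·3^k − 2·(-3)^k) + 12·(-3)^k = 3·3^{k+1} − 6·(-3)^k + 12·(-3)^k = 3·3^{k+1} + 6·(-3)^k = 3·3^{k+1} − 2·(-3)^{k+1}.
This completes the inductive step, so L_m = 3·3^m − 2·(-3)^m for all m ≥ 1.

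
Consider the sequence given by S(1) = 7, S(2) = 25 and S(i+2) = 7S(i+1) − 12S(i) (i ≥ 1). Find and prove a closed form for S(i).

Claim: S(i) = 4^i + 3^i.

Base cases: S(1) = 7 and 4^1 + 3^1 = 7; S(2) = 25 and 4^2 + 3^2 = 25.
Assume S(j) = 4^j + 3^j for all 1 ≤ j ≤ r, where r ≥ 2.
Then S(r+1) = 7S(r) − 12S(r−1) = 7·(4^r + 3^r) − 12·(4^{r−1} + 3^{r−1}) = (7·4 − 12)4^{r−1} + (7·3 − 12)3^{r−1} = 16·4^{r−1} + 9·3^{r−1} = 4^{r+1} + 3^{r+1}.
So the formula holds for r+1, and by strong induction S(i) = 4^i + 3^i for all i ≥ 1.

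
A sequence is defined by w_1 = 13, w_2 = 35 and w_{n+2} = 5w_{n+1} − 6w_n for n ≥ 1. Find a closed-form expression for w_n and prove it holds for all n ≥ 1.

Claim: w_n = 3·3^n + 2·2^n.

Base cases: w_1 = 13 and 3·3^1 + 2·2^1 = 13; w_2 = 35 and 3·3^2 + 2·2^2 = 35.
Assume w_j = 3·3^j + 2·2^j for all 1 ≤ j ≤ r, where r ≥ 2.
Then w_{r+1} = 5w_r − 6w_{r−1} = 5·(3·3^r + 2·2^r) − 6·(3·3^{r−1} + 2·2^{r−1}) = 3·(5·3 − 6)3^{r−1} + 2·(5·2 − 6)2^{r−1} = 27·3^{r−1} + 8·2^{r−1} = 3·3^{r+1} + 2·2^{r+1}.
By strong induction, w_n = 3·3^n + 2·2^n for all n ≥ 1.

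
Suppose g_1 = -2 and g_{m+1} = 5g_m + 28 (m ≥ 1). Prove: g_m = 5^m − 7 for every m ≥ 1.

Base case: g_1 = -2, and 5^1 − 7 = 5 − 7 = -2.
Assume g_k = 5^k − 7 for some k ≥ 1.
Then g_{k+1} = 5g_k + 28 = 5·(5^k − 7) + 28 = 5^{k+1} − 35 + 28 = 5^{k+1} − 7.
By induction, g_m = 5^m − 7 for all m ≥ 1.

g_m = 5^m − 7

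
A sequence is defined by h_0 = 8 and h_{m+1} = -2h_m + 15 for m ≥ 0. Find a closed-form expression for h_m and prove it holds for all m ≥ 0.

Claim: h_m = 3·(-2)^m + 5.

Base case: h_0 = 8, and 3·(-2)^0 + 5 = 3 + 5 = 8.
Assume h_k = 3·(-2)^k + 5 for some k ≥ 0.
Then h_{k+1} = -2h_k + 15 = -2·(3·(-2)^k + 5) + 15 = -6·(-2)^k − 10 + 15 = 3·(-2)^{k+1} + 5.
Hence h_m = 3·(-2)^m + 5 for every m ≥ 0, by induction.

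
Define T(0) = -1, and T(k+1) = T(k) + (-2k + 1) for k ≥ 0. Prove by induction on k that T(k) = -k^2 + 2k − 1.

Base case: T(0) = -1, and -0^2 + 2·0 − 1 = -1.
Assume T(r) = -r^2 + 2r − 1.
Then T(r+1) = T(r) + (-2r + 1) = (-r^2 + 2r − 1) + (-2r + 1) = -r^2,
and -(r+1)^2 + 2·(r+1) − 1 = -r^2.
By induction, T(k) = -k^2 + 2k − 1 for all k ≥ 0.

T(k) = -k^2 + 2k − 1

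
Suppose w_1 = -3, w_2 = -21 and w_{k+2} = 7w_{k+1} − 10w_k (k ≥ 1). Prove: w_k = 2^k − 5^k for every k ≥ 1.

Base cases: w_1 = -3 and 2^1 − 5^1 = -3; w_2 = -21 and 2^2 − 5^2 = -21.
Assume w_j = 2^j − 5^j for all 1 ≤ j ≤ r, where r ≥ 2.
Then w_{r+1} = 7w_r − 10w_{r−1} = 7·(2^r − 5^r) − 10·(2^{r−1} − 5^{r−1}) = (7·2 − 10)2^{r−1} − (7·5 − 10)5^{r−1} = 4·2^{r−1} − 25·5^{r−1} = 2^{r+1} − 5^{r+1}.
By strong induction, w_k = 2^k − 5^k for all k ≥ 1.

w_k = 2^k − 5^k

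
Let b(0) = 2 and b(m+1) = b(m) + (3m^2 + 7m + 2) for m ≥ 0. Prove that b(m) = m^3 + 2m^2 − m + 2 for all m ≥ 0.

Base case: b(0) = 2, and 0^3 + 2·0^2 − 0 + 2 = 2.
Assume b(r) = r^3 + 2r^2 − r + 2.
Then b(r+1) = b(r) + (3r^2 + 7r + 2) = (r^3 + 2r^2 − r + 2) + (3r^2 + 7r + 2) = r^3 + 5r^2 + 6r + 4,
and (r+1)^3 + 2·(r+1)^2 − (r+1) + 2 = r^3 + 5r^2 + 6r + 4.
This completes the inductive step, so b(m) = m^3 + 2m^2 − m + 2 for all m ≥ 0.

b(m) = m^3 + 2m^2 − m + 2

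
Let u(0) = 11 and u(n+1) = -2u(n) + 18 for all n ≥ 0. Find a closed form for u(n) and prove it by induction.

Claim: u(n) = 5·(-2)^n + 6.

Base case: u(0) = 11, and 5·(-2)^0 + 6 = 5 + 6 = 11.
Assume u(r) = 5·(-2)^r + 6 for some r ≥ 0.
Then u(r+1) = -2u(r) + 18 = -2·(5·(-2)^r + 6) + 18 = -10·(-2)^r − 12 + 18 = 5·(-2)^{r+1} + 6.
By induction, u(n) = 5·(-2)^n + 6 for all n ≥ 0.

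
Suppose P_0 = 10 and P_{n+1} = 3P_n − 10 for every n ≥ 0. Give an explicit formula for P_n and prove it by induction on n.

Claim: P_n = 5·3^n + 5.

Base case: P_0 = 10, and 5·3^0 + 5 = 5 + 5 = 10.
Assume P_r = 5·3^r + 5 for some r ≥ 0.
Then P_{r+1} = 3P_r − 10 = 3·(5·3^r + 5) − 10 = 15·3^r + 15 − 10 = 5·3^{r+1} + 5.
Hence P_n = 5·3^n + 5 for every n ≥ 0, by induction.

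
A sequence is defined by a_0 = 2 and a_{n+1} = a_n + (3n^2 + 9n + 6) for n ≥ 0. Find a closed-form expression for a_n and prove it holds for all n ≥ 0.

Claim: a_n = n^3 + 3n^2 + 2n + 2.

Base case: a_0 = 2, and 0^3 + 3·0^2 + 2·0 + 2 = 2.
Assume a_m = m^3 + 3m^2 + 2m + 2.
Then a_{m+1} = a_m + (3m^2 + 9m + 6) = (m^3 + 3m^2 + 2m + 2) + (3m^2 + 9m + 6) = m^3 + 6m^2 + 11m + 8,
and (m+1)^3 + 3·(m+1)^2 + 2·(m+1) + 2 = m^3 + 6m^2 + 11m + 8.
By induction, a_n = n^3 + 3n^2 + 2n + 2 for all n ≥ 0.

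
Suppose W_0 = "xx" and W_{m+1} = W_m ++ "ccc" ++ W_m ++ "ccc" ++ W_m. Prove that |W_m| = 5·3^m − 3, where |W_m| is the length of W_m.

Base case: |W_0| = 2, and 5·3^0 − 3 = 2.
Assume |W_r| = 5·3^r − 3.
Then |W_{r+1}| = 3|W_r| + 6 = 3(5·3^r − 3) + 6 = 5·3^{r+1} − 9 + 6 = 5·3^{r+1} − 3.
By induction, |W_m| = 5·3^m − 3 for all m ≥ 0.

|W_m| = 5·3^m − 3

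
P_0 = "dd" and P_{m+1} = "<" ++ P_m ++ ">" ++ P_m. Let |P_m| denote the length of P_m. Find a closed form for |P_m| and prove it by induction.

Claim: |P_m| = 2^{m+2} − 2.

Base case: |P_0| = 2, and 2^{0+2} − 2 = 2.
Assume |P_j| = 2^{j+2} − 2.
Then |P_{j+1}| = 1 + |P_j| + 1 + |P_j| = 2|P_j| + 2 = 2(2^{j+2} − 2) + 2 = 2^{j+3} − 4 + 2 = 2^{j+3} − 2.
By induction, |P_m| = 2^{m+2} − 2 for all m ≥ 0.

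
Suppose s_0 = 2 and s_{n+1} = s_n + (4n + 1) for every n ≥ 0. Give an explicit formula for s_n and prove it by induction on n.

Claim: s_n = 2n^2 − n + 2.

Base case: s_0 = 2, and 2·0^2 − 0 + 2 = 2.
Assume s_r = 2r^2 − r + 2.
Then s_{r+1} = s_r + (4r + 1) = (2r^2 − r + 2) + (4r + 1) = 2r^2 + 3r + 3,
and 2·(r+1)^2 − (r+1) + 2 = 2r^2 + 3r + 3.
This completes the inductive step, so s_n = 2n^2 − n + 2 for all n ≥ 0.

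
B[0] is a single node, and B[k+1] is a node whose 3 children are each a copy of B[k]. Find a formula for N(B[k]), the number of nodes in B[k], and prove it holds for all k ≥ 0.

Claim: N(B[k]) = (3^{k+1} − 1)/2.

Base case: N(B[0]) = 1, and (3^{0+1} − 1)/2 = 1.
Assume N(B[m]) = (3^{m+1} − 1)/2.
Then N(B[m+1]) = 1 + 3N(B[m]) = 1 + 3·(3^{m+1} − 1)/2 = 1 + (3^{m+2} − 3)/2 = (2 + 3^{m+2} − 3)/2 = (3^{m+2} − 1)/2.
By induction, N(B[k]) = (3^{k+1} − 1)/2 for all k ≥ 0.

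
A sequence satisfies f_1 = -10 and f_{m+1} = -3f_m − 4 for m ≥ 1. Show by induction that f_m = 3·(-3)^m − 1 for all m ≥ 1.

Base case: f_1 = -10, and 3·(-3)^1 − 1 = -9 − 1 = -10.
Assume f_j = 3·(-3)^j − 1 for some j ≥ 1.
Then f_{j+1} = -3f_j − 4 = -3·(3·(-3)^j − 1) − 4 = -9·(-3)^j + 3 − 4 = 3·(-3)^{j+1} − 1.
So the formula holds for j+1, and by induction f_m = 3·(-3)^m − 1 for all m ≥ 1.

f_m = 3·(-3)^m − 1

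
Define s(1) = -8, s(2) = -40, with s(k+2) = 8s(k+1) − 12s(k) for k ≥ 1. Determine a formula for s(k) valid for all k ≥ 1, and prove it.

Claim: s(k) = -6^k − 2^k.

Base cases: s(1) = -8 and -6^1 − 2^1 = -8; s(2) = -40 and -6^2 − 2^2 = -40.
Assume s(j) = -6^j − 2^j for all 1 ≤ j ≤ r, where r ≥ 2.
Then s(r+1) = 8s(r) − 12s(r−1) = 8·(-6^r − 2^r) − 12·(-6^{r−1} − 2^{r−1}) = -(8·6 − 12)6^{r−1} − (8·2 − 12)2^{r−1} = -36·6^{r−1} − 4·2^{r−1} = -6^{r+1} − 2^{r+1}.
This completes the inductive step, so s(k) = -6^k − 2^k for all k ≥ 1.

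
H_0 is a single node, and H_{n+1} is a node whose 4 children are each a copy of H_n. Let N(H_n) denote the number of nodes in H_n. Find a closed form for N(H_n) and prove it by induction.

Claim: N(H_n) = (4^{n+1} − 1)/3.

Base case: N(H_0) = 1, and (4^{0+1} − 1)/3 = 1.
Assume N(H_r) = (4^{r+1} − 1)/3.
Then N(H_{r+1}) = 1 + 4N(H_r) = 1 + 4·(4^{r+1} − 1)/3 = 1 + (4^{r+2} − 4)/3 = (3 + 4^{r+2} − 4)/3 = (4^{r+2} − 1)/3.
By induction, N(H_n) = (4^{n+1} − 1)/3 for all n ≥ 0.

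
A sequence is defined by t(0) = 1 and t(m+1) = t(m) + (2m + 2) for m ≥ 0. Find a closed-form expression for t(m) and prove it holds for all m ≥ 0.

Claim: t(m) = m^2 + m + 1.

Base case: t(0) = 1, and 0^2 + 0 + 1 = 1.
Assume t(k) = k^2 + k + 1.
Then t(k+1) = t(k) + (2k + 2) = (k^2 + k + 1) + (2k + 2) = k^2 + 3k + 3,
and (k+1)^2 + (k+1) + 1 = k^2 + 3k + 3.
Hence t(m) = m^2 + m + 1 for every m ≥ 0, by induction.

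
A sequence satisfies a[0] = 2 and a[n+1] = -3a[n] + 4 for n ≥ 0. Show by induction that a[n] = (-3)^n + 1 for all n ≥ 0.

Base case: a[0] = 2, and (-3)^0 + 1 = 1 + 1 = 2.
Assume a[j] = (-3)^j + 1 for some j ≥ 0.
Then a[j+1] = -3a[j] + 4 = -3·((-3)^j + 1) + 4 = -3·(-3)^j − 3 + 4 = (-3)^{j+1} + 1.
By induction, a[n] = (-3)^n + 1 for all n ≥ 0.

a[n] = (-3)^n + 1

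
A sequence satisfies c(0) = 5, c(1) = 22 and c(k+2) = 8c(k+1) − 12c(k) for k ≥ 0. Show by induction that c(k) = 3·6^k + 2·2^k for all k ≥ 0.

Base cases: c(0) = 5 and 3·6^0 + 2·2^0 = 5; c(1) = 22 and 3·6^1 + 2·2^1 = 22.
Assume c(i) = 3·6^i + 2·2^i for all 0 ≤ i ≤ j, where j ≥ 1.
Then c(j+1) = 8c(j) − 12c(j−1) = 8·(3·6^j + 2·2^j) − 12·(3·6^{j−1} + 2·2^{j−1}) = 3·(8·6 − 12)6^{j−1} + 2·(8·2 − 12)2^{j−1} = 108·6^{j−1} + 8·2^{j−1} = 3·6^{j+1} + 2·2^{j+1}.
So the formula holds for j+1, and by strong induction c(k) = 3·6^k + 2·2^k for all k ≥ 0.

c(k) = 3·6^k + 2·2^k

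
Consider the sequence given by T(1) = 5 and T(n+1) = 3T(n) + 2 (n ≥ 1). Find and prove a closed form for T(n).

Claim: T(n) = 2·3^n − 1.

Base case: T(1) = 5, and 2·3^1 − 1 = 6 − 1 = 5.
Assume T(m) = 2·3^m − 1 for some m ≥ 1.
Then T(m+1) = 3T(m) + 2 = 3·(2·3^m − 1) + 2 = 6·3^m − 3 + 2 = 2·3^{m+1} − 1.
By induction, T(n) = 2·3^n − 1 for all n ≥ 1.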